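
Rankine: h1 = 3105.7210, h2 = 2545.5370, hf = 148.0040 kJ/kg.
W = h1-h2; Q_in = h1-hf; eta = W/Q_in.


W = 560.1840 kJ/kg
Q_in = 2957.7170 kJ/kg
eta = 0.1894 = 18.9397%

eta = 18.9397%


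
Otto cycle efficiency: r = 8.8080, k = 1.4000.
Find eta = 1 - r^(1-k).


r^(k-1) = 2.3875
eta = 1 - 1/2.3875 = 0.5812 = 58.1159%

58.1159%


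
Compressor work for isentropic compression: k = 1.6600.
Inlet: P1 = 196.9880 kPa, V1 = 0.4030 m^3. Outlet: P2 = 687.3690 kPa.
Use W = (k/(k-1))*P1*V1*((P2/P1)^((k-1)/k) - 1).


(k-1)/k = 0.3976
(P2/P1)^exp = 1.6436
W = 2.5152 * 196.9880 * 0.4030 * (1.6436 - 1) = 128.5035 kJ

128.5035 kJ


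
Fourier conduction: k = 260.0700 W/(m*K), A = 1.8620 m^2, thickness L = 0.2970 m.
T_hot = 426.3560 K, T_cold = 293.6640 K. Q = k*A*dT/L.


dT = 132.6920 K
Q = 260.0700 * 1.8620 * 132.6920 / 0.2970 = 216350.6603 W

216350.6603 W


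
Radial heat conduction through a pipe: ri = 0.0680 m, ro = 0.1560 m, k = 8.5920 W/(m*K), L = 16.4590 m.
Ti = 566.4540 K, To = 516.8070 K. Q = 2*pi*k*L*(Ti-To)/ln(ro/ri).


dT = 49.6470 K
ln(ro/ri) = 0.8303
Q = 2*pi*8.5920*16.4590*49.6470 / 0.8303 = 53126.3881 W

53126.3881 W


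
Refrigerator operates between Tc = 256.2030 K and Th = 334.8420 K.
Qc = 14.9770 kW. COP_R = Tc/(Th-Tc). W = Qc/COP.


COP = 256.2030 / 78.6390 = 3.2580
W = 14.9770 / 3.2580 = 4.5970 kW

COP = 3.2580, W = 4.5970 kW


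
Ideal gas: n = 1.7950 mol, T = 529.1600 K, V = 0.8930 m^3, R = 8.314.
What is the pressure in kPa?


P = nRT/V = 1.7950 * 8.314 * 529.1600 / 0.8930
= 7896.9881 / 0.8930 = 8843.2117 Pa = 8.8432 kPa

8.8432 kPa


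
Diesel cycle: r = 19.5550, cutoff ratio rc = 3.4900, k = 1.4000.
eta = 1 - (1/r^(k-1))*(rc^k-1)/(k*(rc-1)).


r^(k-1) = 3.2848
rc^k = 5.7538
eta = 0.5848 = 58.4844%

58.4844%


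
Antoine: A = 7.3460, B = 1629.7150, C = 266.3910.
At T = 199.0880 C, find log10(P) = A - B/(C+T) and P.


C+T = 465.4790
B/(C+T) = 3.5012
log10(P) = 7.3460 - 3.5012 = 3.8448
P = 10^3.8448 = 6995.8925 mmHg

6995.8925 mmHg


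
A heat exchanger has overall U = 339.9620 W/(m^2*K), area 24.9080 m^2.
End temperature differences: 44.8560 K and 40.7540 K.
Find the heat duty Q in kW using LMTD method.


LMTD = 42.7722 K
Q = 339.9620 * 24.9080 * 42.7722 = 362185.4883 W = 362.1855 kW

362.1855 kW


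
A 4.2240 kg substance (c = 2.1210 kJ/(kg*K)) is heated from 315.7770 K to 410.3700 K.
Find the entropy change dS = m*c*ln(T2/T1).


T2/T1 = 1.2996
ln(T2/T1) = 0.2620
dS = 4.2240 * 2.1210 * 0.2620 = 2.3475 kJ/K

2.3475 kJ/K


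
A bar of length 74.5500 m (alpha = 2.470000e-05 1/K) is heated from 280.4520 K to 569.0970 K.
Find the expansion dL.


dT = 288.6450 K
dL = 2.470000e-05 * 74.5500 * 288.6450 = 0.531507 m
L_final = 75.081507 m

dL = 0.531507 m


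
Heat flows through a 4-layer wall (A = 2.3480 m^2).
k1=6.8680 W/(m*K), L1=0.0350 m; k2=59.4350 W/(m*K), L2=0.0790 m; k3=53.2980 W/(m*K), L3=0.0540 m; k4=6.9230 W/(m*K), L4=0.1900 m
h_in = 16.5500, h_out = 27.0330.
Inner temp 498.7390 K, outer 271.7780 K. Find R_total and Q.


R_conv_in = 1/(16.5500*2.3480) = 0.0257
R_1 = 0.0350/(6.8680*2.3480) = 0.0022
R_2 = 0.0790/(59.4350*2.3480) = 0.0006
R_3 = 0.0540/(53.2980*2.3480) = 0.0004
R_4 = 0.1900/(6.9230*2.3480) = 0.0117
R_conv_out = 1/(27.0330*2.3480) = 0.0158
R_total = 0.0563 K/W
Q = 226.9610 / 0.0563 = 4028.0615 W

R_total = 0.0563 K/W, Q = 4028.0615 W


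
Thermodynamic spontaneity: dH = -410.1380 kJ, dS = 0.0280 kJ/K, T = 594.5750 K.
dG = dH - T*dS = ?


T*dS = 594.5750 * 0.0280 = 16.6481 kJ
dG = -410.1380 - 16.6481 = -426.7861 kJ (spontaneous)

dG = -426.7861 kJ, spontaneous


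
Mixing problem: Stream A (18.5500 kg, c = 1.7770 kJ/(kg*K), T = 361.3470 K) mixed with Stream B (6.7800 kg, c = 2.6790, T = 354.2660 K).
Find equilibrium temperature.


num = 18345.9606
den = 51.1270
Tf = 358.8314 K

358.8314 K


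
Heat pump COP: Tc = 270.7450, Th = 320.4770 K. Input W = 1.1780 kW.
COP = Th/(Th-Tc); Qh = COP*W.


COP = 320.4770 / 49.7320 = 6.4441
Qh = 6.4441 * 1.1780 = 7.5911 kW

COP = 6.4441, Qh = 7.5911 kW


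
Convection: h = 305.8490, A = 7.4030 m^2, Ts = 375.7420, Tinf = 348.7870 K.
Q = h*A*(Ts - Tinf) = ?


dT = 26.9550 K
Q = 305.8490 * 7.4030 * 26.9550 = 61031.5150 W

61031.5150 W


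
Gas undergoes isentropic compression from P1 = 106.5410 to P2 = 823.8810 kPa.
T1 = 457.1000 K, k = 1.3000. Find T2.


(k-1)/k = 0.2308
(P2/P1)^exp = 1.6033
T2 = 457.1000 * 1.6033 = 732.8491 K

732.8491 K


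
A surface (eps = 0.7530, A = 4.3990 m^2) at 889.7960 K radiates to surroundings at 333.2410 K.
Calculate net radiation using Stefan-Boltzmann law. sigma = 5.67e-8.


T^4 = 6.2685e+11
Tsurr^4 = 1.2332e+10
Q = 0.7530 * 5.67e-8 * 4.3990 * 6.1452e+11 = 115415.6577 W

115415.6577 W


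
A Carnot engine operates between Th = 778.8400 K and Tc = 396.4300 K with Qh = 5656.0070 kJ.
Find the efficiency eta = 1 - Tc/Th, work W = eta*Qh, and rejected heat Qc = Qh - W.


eta = 1 - 396.4300/778.8400 = 0.4910
W = 0.4910 * 5656.0070 = 2777.0962 kJ
Qc = 5656.0070 - 2777.0962 = 2878.9108 kJ

eta = 49.0999%, W = 2777.0962 kJ, Qc = 2878.9108 kJ


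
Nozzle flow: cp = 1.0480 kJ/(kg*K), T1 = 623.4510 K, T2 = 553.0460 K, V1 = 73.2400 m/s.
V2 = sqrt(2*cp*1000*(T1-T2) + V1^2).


dT = 70.4050 K
2*cp*1000*dT = 147568.8800
V1^2 = 5364.0976
V2 = sqrt(152932.9776) = 391.0665 m/s

391.0665 m/s


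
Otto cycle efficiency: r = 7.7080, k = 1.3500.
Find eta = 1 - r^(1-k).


r^(k-1) = 2.0438
eta = 1 - 1/2.0438 = 0.5107 = 51.0705%

51.0705%


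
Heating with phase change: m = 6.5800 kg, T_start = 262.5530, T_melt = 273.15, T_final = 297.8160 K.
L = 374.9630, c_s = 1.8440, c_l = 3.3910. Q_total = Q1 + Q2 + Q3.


Q1 (sensible, solid) = 6.5800 * 1.8440 * 10.5970 = 128.5789 kJ
Q2 (latent) = 6.5800 * 374.9630 = 2467.2565 kJ
Q3 (sensible, liquid) = 6.5800 * 3.3910 * 24.6660 = 550.3670 kJ
Q_total = 3146.2025 kJ

3146.2025 kJ


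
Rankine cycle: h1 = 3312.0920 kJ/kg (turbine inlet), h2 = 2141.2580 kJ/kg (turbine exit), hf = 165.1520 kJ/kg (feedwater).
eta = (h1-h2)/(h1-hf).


W = 1170.8340 kJ/kg
Q_in = 3146.9400 kJ/kg
eta = 0.3721 = 37.2055%

eta = 37.2055%


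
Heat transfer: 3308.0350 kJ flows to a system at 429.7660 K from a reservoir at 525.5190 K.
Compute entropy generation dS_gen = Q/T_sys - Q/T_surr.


dS_sys = 3308.0350/429.7660 = 7.6973 kJ/K
dS_surr = -3308.0350/525.5190 = -6.2948 kJ/K
dS_gen = 7.6973 - 6.2948 = 1.4025 kJ/K (irreversible)

dS_gen = 1.4025 kJ/K, irreversible


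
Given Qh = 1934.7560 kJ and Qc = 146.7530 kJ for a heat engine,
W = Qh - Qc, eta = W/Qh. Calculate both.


W = 1934.7560 - 146.7530 = 1788.0030 kJ
eta = 1788.0030 / 1934.7560 = 0.9241 = 92.4149%

W = 1788.0030 kJ, eta = 92.4149%


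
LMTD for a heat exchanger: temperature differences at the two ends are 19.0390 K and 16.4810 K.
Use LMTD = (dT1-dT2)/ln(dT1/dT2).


dT1/dT2 = 1.1552
ln(dT1/dT2) = 0.1443
LMTD = 2.5580 / 0.1443 = 17.7293 K

17.7293 K


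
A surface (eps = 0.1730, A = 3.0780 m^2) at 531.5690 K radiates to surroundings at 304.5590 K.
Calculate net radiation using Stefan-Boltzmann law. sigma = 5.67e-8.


T^4 = 7.9843e+10
Tsurr^4 = 8.6037e+09
Q = 0.1730 * 5.67e-8 * 3.0780 * 7.1240e+10 = 2150.8955 W

2150.8955 W


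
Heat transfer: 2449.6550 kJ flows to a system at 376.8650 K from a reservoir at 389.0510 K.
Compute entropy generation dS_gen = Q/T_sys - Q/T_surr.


dS_sys = 2449.6550/376.8650 = 6.5001 kJ/K
dS_surr = -2449.6550/389.0510 = -6.2965 kJ/K
dS_gen = 6.5001 - 6.2965 = 0.2036 kJ/K (irreversible)

dS_gen = 0.2036 kJ/K, irreversible


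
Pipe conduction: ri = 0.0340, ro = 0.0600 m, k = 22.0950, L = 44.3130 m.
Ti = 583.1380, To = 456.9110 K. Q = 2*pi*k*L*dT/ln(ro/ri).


dT = 126.2270 K
ln(ro/ri) = 0.5680
Q = 2*pi*22.0950*44.3130*126.2270 / 0.5680 = 1367165.7093 W

1367165.7093 W


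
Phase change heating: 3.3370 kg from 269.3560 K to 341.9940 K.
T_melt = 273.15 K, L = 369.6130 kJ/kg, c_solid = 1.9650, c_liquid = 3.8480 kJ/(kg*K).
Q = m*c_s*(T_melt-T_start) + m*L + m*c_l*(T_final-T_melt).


Q1 (sensible, solid) = 3.3370 * 1.9650 * 3.7940 = 24.8780 kJ
Q2 (latent) = 3.3370 * 369.6130 = 1233.3986 kJ
Q3 (sensible, liquid) = 3.3370 * 3.8480 * 68.8440 = 884.0104 kJ
Q_total = 2142.2870 kJ

2142.2870 kJ


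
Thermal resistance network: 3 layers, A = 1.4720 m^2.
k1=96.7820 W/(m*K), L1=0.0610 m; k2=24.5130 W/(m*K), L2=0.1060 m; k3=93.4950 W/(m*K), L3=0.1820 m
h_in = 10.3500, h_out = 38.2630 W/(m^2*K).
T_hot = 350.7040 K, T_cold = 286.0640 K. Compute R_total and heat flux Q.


R_conv_in = 1/(10.3500*1.4720) = 0.0656
R_1 = 0.0610/(96.7820*1.4720) = 0.0004
R_2 = 0.1060/(24.5130*1.4720) = 0.0029
R_3 = 0.1820/(93.4950*1.4720) = 0.0013
R_conv_out = 1/(38.2630*1.4720) = 0.0178
R_total = 0.0881 K/W
Q = 64.6400 / 0.0881 = 733.8746 W

R_total = 0.0881 K/W, Q = 733.8746 W


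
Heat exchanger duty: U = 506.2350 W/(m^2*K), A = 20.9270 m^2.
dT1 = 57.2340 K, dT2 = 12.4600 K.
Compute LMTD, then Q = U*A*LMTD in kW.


LMTD = 29.3672 K
Q = 506.2350 * 20.9270 * 29.3672 = 311115.8309 W = 311.1158 kW

311.1158 kW


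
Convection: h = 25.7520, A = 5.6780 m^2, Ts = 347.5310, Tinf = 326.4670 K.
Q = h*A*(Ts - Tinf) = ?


dT = 21.0640 K
Q = 25.7520 * 5.6780 * 21.0640 = 3079.9750 W

3079.9750 W


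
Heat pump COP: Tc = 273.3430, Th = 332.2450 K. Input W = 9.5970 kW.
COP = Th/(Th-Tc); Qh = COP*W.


COP = 332.2450 / 58.9020 = 5.6406
Qh = 5.6406 * 9.5970 = 54.1332 kW

COP = 5.6406, Qh = 54.1332 kW


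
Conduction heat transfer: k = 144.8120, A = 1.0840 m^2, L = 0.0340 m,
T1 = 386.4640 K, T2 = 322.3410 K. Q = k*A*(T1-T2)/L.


dT = 64.1230 K
Q = 144.8120 * 1.0840 * 64.1230 / 0.0340 = 296052.5113 W

296052.5113 W


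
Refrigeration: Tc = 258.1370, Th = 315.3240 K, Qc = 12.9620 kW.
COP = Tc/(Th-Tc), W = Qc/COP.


COP = 258.1370 / 57.1870 = 4.5139
W = 12.9620 / 4.5139 = 2.8716 kW

COP = 4.5139, W = 2.8716 kW


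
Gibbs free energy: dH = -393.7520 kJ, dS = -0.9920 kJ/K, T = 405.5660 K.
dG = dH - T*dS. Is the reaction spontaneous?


T*dS = 405.5660 * -0.9920 = -402.3215 kJ
dG = -393.7520 + 402.3215 = 8.5695 kJ (non-spontaneous)

dG = 8.5695 kJ, non-spontaneous


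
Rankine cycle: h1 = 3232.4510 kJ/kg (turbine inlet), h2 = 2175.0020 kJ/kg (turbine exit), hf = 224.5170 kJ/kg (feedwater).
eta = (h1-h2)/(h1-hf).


W = 1057.4490 kJ/kg
Q_in = 3007.9340 kJ/kg
eta = 0.3516 = 35.1553%

eta = 35.1553%


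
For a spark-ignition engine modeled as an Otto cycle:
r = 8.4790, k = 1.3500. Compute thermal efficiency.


r^(k-1) = 2.1131
eta = 1 - 1/2.1131 = 0.5268 = 52.6762%

52.6762%


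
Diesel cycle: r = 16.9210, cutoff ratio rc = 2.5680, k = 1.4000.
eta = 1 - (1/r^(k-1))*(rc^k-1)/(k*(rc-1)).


r^(k-1) = 3.1001
rc^k = 3.7448
eta = 0.5967 = 59.6659%

59.6659%


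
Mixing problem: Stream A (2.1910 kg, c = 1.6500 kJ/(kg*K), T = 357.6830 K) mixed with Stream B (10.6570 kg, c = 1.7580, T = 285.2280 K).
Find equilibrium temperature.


num = 6636.8260
den = 22.3502
Tf = 296.9476 K

296.9476 K


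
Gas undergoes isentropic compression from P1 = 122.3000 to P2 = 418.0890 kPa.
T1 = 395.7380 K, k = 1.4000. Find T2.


(k-1)/k = 0.2857
(P2/P1)^exp = 1.4208
T2 = 395.7380 * 1.4208 = 562.2560 K

562.2560 K


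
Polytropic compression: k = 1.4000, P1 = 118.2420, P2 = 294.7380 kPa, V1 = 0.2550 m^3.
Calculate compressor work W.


(k-1)/k = 0.2857
(P2/P1)^exp = 1.2982
W = 3.5000 * 118.2420 * 0.2550 * (1.2982 - 1) = 31.4665 kJ

31.4665 kJ


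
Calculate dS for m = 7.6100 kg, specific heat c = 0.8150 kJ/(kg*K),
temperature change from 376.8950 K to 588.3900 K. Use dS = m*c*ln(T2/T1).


T2/T1 = 1.5612
ln(T2/T1) = 0.4454
dS = 7.6100 * 0.8150 * 0.4454 = 2.7626 kJ/K

2.7626 kJ/K


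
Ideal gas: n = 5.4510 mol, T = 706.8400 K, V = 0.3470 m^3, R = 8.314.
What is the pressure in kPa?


P = nRT/V = 5.4510 * 8.314 * 706.8400 / 0.3470
= 32033.7160 / 0.3470 = 92316.1843 Pa = 92.3162 kPa

92.3162 kPa


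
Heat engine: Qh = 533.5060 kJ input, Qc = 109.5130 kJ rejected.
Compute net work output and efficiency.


W = 533.5060 - 109.5130 = 423.9930 kJ
eta = 423.9930 / 533.5060 = 0.7947 = 79.4730%

W = 423.9930 kJ, eta = 79.4730%


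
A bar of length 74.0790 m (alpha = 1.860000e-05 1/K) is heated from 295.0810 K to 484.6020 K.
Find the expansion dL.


dT = 189.5210 K
dL = 1.860000e-05 * 74.0790 * 189.5210 = 0.261135 m
L_final = 74.340135 m

dL = 0.261135 m


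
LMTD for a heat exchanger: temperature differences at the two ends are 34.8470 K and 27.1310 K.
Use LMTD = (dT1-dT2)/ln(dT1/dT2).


dT1/dT2 = 1.2844
ln(dT1/dT2) = 0.2503
LMTD = 7.7160 / 0.2503 = 30.8282 K

30.8282 K


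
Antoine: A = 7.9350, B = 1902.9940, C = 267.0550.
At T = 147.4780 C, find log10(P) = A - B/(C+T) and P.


C+T = 414.5330
B/(C+T) = 4.5907
log10(P) = 7.9350 - 4.5907 = 3.3443
P = 10^3.3443 = 2209.5629 mmHg

2209.5629 mmHg


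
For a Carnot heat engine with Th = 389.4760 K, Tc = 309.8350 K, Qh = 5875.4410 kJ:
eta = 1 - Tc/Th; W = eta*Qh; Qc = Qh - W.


eta = 1 - 309.8350/389.4760 = 0.2045
W = 0.2045 * 5875.4410 = 1201.4245 kJ
Qc = 5875.4410 - 1201.4245 = 4674.0165 kJ

eta = 20.4482%, W = 1201.4245 kJ, Qc = 4674.0165 kJ


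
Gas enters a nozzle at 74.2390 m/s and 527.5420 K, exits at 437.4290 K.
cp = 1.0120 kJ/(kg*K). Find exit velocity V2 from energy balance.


dT = 90.1130 K
2*cp*1000*dT = 182388.7120
V1^2 = 5511.4291
V2 = sqrt(187900.1411) = 433.4745 m/s

433.4745 m/s


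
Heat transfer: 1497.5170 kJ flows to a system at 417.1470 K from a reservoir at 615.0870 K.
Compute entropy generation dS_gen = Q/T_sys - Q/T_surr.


dS_sys = 1497.5170/417.1470 = 3.5899 kJ/K
dS_surr = -1497.5170/615.0870 = -2.4346 kJ/K
dS_gen = 3.5899 - 2.4346 = 1.1553 kJ/K (irreversible)

dS_gen = 1.1553 kJ/K, irreversible


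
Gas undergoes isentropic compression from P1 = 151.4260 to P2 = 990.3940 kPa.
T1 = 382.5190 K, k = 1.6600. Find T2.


(k-1)/k = 0.3976
(P2/P1)^exp = 2.1100
T2 = 382.5190 * 2.1100 = 807.1063 K

807.1063 K


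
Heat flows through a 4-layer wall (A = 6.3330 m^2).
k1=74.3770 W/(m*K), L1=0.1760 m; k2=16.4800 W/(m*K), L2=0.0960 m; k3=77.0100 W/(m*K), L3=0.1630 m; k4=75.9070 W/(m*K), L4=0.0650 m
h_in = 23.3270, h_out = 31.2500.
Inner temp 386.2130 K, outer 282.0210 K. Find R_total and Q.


R_conv_in = 1/(23.3270*6.3330) = 0.0068
R_1 = 0.1760/(74.3770*6.3330) = 0.0004
R_2 = 0.0960/(16.4800*6.3330) = 0.0009
R_3 = 0.1630/(77.0100*6.3330) = 0.0003
R_4 = 0.0650/(75.9070*6.3330) = 0.0001
R_conv_out = 1/(31.2500*6.3330) = 0.0051
R_total = 0.0136 K/W
Q = 104.1920 / 0.0136 = 7669.6839 W

R_total = 0.0136 K/W, Q = 7669.6839 W


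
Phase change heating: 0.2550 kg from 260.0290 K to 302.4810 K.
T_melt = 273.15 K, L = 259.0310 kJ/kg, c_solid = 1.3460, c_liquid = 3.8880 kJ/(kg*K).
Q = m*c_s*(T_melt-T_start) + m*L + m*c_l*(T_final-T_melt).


Q1 (sensible, solid) = 0.2550 * 1.3460 * 13.1210 = 4.5035 kJ
Q2 (latent) = 0.2550 * 259.0310 = 66.0529 kJ
Q3 (sensible, liquid) = 0.2550 * 3.8880 * 29.3310 = 29.0799 kJ
Q_total = 99.6364 kJ

99.6364 kJ


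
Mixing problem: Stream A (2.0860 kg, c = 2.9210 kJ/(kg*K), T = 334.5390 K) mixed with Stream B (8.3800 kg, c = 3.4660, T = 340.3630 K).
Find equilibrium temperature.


num = 11924.2856
den = 35.1383
Tf = 339.3531 K

339.3531 K


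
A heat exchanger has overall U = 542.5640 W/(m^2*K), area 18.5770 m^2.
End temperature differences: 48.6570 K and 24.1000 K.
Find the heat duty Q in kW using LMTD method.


LMTD = 34.9524 K
Q = 542.5640 * 18.5770 * 34.9524 = 352292.7514 W = 352.2928 kW

352.2928 kW


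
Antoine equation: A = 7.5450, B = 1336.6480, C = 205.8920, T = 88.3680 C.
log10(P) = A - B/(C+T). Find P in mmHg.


C+T = 294.2600
B/(C+T) = 4.5424
log10(P) = 7.5450 - 4.5424 = 3.0026
P = 10^3.0026 = 1005.9938 mmHg

1005.9938 mmHg


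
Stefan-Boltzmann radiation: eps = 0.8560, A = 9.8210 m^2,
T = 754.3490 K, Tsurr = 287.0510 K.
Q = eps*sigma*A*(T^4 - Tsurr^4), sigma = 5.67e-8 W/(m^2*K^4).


T^4 = 3.2381e+11
Tsurr^4 = 6.7895e+09
Q = 0.8560 * 5.67e-8 * 9.8210 * 3.1702e+11 = 151111.9856 W

151111.9856 W


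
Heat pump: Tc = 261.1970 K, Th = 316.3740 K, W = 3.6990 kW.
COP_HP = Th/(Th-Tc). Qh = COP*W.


COP = 316.3740 / 55.1770 = 5.7338
Qh = 5.7338 * 3.6990 = 21.2093 kW

COP = 5.7338, Qh = 21.2093 kW


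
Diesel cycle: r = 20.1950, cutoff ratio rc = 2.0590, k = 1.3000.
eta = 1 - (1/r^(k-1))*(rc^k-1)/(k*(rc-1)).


r^(k-1) = 2.4636
rc^k = 2.5571
eta = 0.5409 = 54.0894%

54.0894%


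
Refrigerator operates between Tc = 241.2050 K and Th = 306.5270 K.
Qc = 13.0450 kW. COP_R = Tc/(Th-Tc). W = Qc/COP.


COP = 241.2050 / 65.3220 = 3.6926
W = 13.0450 / 3.6926 = 3.5328 kW

COP = 3.6926, W = 3.5328 kW


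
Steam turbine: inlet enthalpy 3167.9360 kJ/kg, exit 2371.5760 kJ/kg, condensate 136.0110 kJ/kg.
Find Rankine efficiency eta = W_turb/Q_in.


W = 796.3600 kJ/kg
Q_in = 3031.9250 kJ/kg
eta = 0.2627 = 26.2658%

eta = 26.2658%


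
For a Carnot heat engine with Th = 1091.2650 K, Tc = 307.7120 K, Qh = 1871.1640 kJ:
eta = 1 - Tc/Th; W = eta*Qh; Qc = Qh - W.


eta = 1 - 307.7120/1091.2650 = 0.7180
W = 0.7180 * 1871.1640 = 1343.5382 kJ
Qc = 1871.1640 - 1343.5382 = 527.6258 kJ

eta = 71.8023%, W = 1343.5382 kJ, Qc = 527.6258 kJ


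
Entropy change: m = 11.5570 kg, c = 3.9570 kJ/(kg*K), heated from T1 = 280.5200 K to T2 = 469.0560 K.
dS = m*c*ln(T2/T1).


T2/T1 = 1.6721
ln(T2/T1) = 0.5141
dS = 11.5570 * 3.9570 * 0.5141 = 23.5093 kJ/K

23.5093 kJ/K


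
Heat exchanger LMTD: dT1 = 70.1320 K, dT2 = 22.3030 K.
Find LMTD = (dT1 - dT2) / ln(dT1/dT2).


dT1/dT2 = 3.1445
ln(dT1/dT2) = 1.1457
LMTD = 47.8290 / 1.1457 = 41.7481 K

41.7481 K


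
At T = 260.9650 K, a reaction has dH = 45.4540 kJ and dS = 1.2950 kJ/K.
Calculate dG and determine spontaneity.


T*dS = 260.9650 * 1.2950 = 337.9497 kJ
dG = 45.4540 - 337.9497 = -292.4957 kJ (spontaneous)

dG = -292.4957 kJ, spontaneous


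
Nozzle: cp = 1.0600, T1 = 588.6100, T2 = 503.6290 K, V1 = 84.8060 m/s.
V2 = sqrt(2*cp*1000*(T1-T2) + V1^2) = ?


dT = 84.9810 K
2*cp*1000*dT = 180159.7200
V1^2 = 7192.0576
V2 = sqrt(187351.7776) = 432.8415 m/s

432.8415 m/s


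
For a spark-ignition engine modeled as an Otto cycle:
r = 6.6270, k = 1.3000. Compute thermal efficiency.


r^(k-1) = 1.7636
eta = 1 - 1/1.7636 = 0.4330 = 43.2971%

43.2971%


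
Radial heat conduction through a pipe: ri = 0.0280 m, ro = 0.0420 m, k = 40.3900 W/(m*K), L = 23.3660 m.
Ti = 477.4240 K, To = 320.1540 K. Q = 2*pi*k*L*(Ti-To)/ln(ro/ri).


dT = 157.2700 K
ln(ro/ri) = 0.4055
Q = 2*pi*40.3900*23.3660*157.2700 / 0.4055 = 2300014.0728 W

2300014.0728 W


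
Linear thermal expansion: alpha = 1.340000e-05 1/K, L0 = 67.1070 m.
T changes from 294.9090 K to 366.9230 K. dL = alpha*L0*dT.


dT = 72.0140 K
dL = 1.340000e-05 * 67.1070 * 72.0140 = 0.064757 m
L_final = 67.171757 m

dL = 0.064757 m


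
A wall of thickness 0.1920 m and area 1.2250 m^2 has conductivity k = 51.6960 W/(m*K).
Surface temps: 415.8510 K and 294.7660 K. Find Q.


dT = 121.0850 K
Q = 51.6960 * 1.2250 * 121.0850 / 0.1920 = 39937.6169 W

39937.6169 W


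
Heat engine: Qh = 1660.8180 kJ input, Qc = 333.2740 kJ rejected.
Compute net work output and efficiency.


W = 1660.8180 - 333.2740 = 1327.5440 kJ
eta = 1327.5440 / 1660.8180 = 0.7993 = 79.9331%

W = 1327.5440 kJ, eta = 79.9331%


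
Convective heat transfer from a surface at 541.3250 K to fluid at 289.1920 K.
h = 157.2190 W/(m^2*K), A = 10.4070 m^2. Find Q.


dT = 252.1330 K
Q = 157.2190 * 10.4070 * 252.1330 = 412534.5012 W

412534.5012 W


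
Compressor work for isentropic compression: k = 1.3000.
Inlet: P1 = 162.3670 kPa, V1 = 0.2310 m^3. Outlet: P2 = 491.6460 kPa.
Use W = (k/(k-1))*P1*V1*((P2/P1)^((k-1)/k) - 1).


(k-1)/k = 0.2308
(P2/P1)^exp = 1.2913
W = 4.3333 * 162.3670 * 0.2310 * (1.2913 - 1) = 47.3489 kJ

47.3489 kJ


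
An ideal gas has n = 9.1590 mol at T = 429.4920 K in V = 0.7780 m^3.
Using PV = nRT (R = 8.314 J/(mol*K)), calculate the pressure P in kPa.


P = nRT/V = 9.1590 * 8.314 * 429.4920 / 0.7780
= 32704.9250 / 0.7780 = 42037.1787 Pa = 42.0372 kPa

42.0372 kPa


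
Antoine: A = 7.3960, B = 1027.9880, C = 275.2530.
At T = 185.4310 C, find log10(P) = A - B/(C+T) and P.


C+T = 460.6840
B/(C+T) = 2.2314
log10(P) = 7.3960 - 2.2314 = 5.1646
P = 10^5.1646 = 146070.1685 mmHg

146070.1685 mmHg


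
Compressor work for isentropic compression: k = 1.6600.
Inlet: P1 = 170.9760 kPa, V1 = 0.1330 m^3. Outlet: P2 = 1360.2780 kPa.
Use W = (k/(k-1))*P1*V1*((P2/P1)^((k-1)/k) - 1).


(k-1)/k = 0.3976
(P2/P1)^exp = 2.2809
W = 2.5152 * 170.9760 * 0.1330 * (2.2809 - 1) = 73.2600 kJ

73.2600 kJ


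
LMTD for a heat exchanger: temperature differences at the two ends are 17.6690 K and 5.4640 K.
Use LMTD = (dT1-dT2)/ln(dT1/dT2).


dT1/dT2 = 3.2337
ln(dT1/dT2) = 1.1736
LMTD = 12.2050 / 1.1736 = 10.3994 K

10.3994 K


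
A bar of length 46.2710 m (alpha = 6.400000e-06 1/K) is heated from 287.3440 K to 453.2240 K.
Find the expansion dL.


dT = 165.8800 K
dL = 6.400000e-06 * 46.2710 * 165.8800 = 0.049123 m
L_final = 46.320123 m

dL = 0.049123 m


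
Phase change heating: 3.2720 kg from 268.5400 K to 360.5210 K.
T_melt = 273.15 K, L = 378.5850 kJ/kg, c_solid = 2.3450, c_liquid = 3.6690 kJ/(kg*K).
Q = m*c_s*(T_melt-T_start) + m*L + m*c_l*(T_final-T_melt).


Q1 (sensible, solid) = 3.2720 * 2.3450 * 4.6100 = 35.3718 kJ
Q2 (latent) = 3.2720 * 378.5850 = 1238.7301 kJ
Q3 (sensible, liquid) = 3.2720 * 3.6690 * 87.3710 = 1048.8861 kJ
Q_total = 2322.9880 kJ

2322.9880 kJ


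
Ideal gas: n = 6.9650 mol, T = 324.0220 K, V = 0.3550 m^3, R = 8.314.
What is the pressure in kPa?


P = nRT/V = 6.9650 * 8.314 * 324.0220 / 0.3550
= 18763.1452 / 0.3550 = 52853.9301 Pa = 52.8539 kPa

52.8539 kPa


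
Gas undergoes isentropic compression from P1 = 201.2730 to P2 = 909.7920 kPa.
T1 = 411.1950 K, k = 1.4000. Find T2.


(k-1)/k = 0.2857
(P2/P1)^exp = 1.5388
T2 = 411.1950 * 1.5388 = 632.7548 K

632.7548 K


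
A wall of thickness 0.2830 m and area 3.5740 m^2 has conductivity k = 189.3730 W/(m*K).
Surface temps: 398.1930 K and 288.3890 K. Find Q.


dT = 109.8040 K
Q = 189.3730 * 3.5740 * 109.8040 / 0.2830 = 262605.8116 W

262605.8116 W


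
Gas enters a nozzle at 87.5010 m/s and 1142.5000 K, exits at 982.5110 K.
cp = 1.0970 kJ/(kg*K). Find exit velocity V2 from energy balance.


dT = 159.9890 K
2*cp*1000*dT = 351015.8660
V1^2 = 7656.4250
V2 = sqrt(358672.2910) = 598.8926 m/s

598.8926 m/s


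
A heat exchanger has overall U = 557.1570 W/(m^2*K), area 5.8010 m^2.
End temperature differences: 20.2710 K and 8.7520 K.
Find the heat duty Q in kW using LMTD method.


LMTD = 13.7146 K
Q = 557.1570 * 5.8010 * 13.7146 = 44326.4525 W = 44.3265 kW

44.3265 kW


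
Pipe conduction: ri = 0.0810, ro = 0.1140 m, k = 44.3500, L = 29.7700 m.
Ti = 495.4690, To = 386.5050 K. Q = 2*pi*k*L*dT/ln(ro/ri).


dT = 108.9640 K
ln(ro/ri) = 0.3417
Q = 2*pi*44.3500*29.7700*108.9640 / 0.3417 = 2645012.5622 W

2645012.5622 W


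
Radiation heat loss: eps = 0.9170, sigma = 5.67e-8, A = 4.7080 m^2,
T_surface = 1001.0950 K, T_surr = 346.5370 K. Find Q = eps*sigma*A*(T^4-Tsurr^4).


T^4 = 1.0044e+12
Tsurr^4 = 1.4421e+10
Q = 0.9170 * 5.67e-8 * 4.7080 * 9.8997e+11 = 242331.1095 W

242331.1095 W


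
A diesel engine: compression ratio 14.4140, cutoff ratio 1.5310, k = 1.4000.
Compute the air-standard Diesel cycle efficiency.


r^(k-1) = 2.9075
rc^k = 1.8154
eta = 0.6228 = 62.2759%

62.2759%


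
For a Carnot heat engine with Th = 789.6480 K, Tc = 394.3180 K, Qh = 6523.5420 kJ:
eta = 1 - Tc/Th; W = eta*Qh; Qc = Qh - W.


eta = 1 - 394.3180/789.6480 = 0.5006
W = 0.5006 * 6523.5420 = 3265.9512 kJ
Qc = 6523.5420 - 3265.9512 = 3257.5908 kJ

eta = 50.0641%, W = 3265.9512 kJ, Qc = 3257.5908 kJ


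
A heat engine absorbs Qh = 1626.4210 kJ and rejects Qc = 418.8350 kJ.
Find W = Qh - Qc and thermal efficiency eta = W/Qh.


W = 1626.4210 - 418.8350 = 1207.5860 kJ
eta = 1207.5860 / 1626.4210 = 0.7425 = 74.2481%

W = 1207.5860 kJ, eta = 74.2481%


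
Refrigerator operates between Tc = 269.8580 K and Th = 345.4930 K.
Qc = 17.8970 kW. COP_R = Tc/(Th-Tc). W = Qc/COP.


COP = 269.8580 / 75.6350 = 3.5679
W = 17.8970 / 3.5679 = 5.0161 kW

COP = 3.5679, W = 5.0161 kW


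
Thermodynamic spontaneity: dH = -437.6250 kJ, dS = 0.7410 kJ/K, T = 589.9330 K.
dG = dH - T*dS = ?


T*dS = 589.9330 * 0.7410 = 437.1404 kJ
dG = -437.6250 - 437.1404 = -874.7654 kJ (spontaneous)

dG = -874.7654 kJ, spontaneous


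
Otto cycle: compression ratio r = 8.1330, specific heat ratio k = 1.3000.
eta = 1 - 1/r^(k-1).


r^(k-1) = 1.8753
eta = 1 - 1/1.8753 = 0.4668 = 46.6757%

46.6757%


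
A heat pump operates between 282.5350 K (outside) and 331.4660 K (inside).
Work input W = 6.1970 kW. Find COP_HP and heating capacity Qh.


COP = 331.4660 / 48.9310 = 6.7742
Qh = 6.7742 * 6.1970 = 41.9794 kW

COP = 6.7742, Qh = 41.9794 kW


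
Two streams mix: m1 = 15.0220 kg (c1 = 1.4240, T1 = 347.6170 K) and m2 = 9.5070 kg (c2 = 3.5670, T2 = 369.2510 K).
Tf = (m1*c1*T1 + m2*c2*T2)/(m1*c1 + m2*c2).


num = 19957.8331
den = 55.3028
Tf = 360.8829 K

360.8829 K


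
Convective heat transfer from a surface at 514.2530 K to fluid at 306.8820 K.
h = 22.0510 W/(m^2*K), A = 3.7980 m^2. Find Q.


dT = 207.3710 K
Q = 22.0510 * 3.7980 * 207.3710 = 17367.2586 W

17367.2586 W


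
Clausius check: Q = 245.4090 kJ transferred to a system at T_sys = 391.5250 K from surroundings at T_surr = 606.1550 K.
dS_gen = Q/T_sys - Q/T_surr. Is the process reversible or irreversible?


dS_sys = 245.4090/391.5250 = 0.6268 kJ/K
dS_surr = -245.4090/606.1550 = -0.4049 kJ/K
dS_gen = 0.6268 - 0.4049 = 0.2219 kJ/K (irreversible)

dS_gen = 0.2219 kJ/K, irreversible


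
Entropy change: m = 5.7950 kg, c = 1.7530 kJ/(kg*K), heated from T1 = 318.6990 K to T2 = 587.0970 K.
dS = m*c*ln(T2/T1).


T2/T1 = 1.8422
ln(T2/T1) = 0.6109
dS = 5.7950 * 1.7530 * 0.6109 = 6.2063 kJ/K

6.2063 kJ/K


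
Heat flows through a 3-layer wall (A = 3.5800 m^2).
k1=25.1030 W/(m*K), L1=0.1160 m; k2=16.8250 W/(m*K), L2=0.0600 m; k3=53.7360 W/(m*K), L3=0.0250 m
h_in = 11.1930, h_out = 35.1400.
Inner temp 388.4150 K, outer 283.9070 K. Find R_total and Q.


R_conv_in = 1/(11.1930*3.5800) = 0.0250
R_1 = 0.1160/(25.1030*3.5800) = 0.0013
R_2 = 0.0600/(16.8250*3.5800) = 0.0010
R_3 = 0.0250/(53.7360*3.5800) = 0.0001
R_conv_out = 1/(35.1400*3.5800) = 0.0079
R_total = 0.0353 K/W
Q = 104.5080 / 0.0353 = 2958.7527 W

R_total = 0.0353 K/W, Q = 2958.7527 W


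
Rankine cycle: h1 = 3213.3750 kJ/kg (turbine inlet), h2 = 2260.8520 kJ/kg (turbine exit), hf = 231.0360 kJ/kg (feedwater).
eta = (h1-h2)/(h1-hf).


W = 952.5230 kJ/kg
Q_in = 2982.3390 kJ/kg
eta = 0.3194 = 31.9388%

eta = 31.9388%


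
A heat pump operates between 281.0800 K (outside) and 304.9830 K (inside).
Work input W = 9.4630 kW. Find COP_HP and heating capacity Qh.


COP = 304.9830 / 23.9030 = 12.7592
Qh = 12.7592 * 9.4630 = 120.7402 kW

COP = 12.7592, Qh = 120.7402 kW


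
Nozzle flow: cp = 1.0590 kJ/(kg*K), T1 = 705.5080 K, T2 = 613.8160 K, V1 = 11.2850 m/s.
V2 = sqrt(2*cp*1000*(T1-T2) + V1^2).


dT = 91.6920 K
2*cp*1000*dT = 194203.6560
V1^2 = 127.3512
V2 = sqrt(194331.0072) = 440.8299 m/s

440.8299 m/s


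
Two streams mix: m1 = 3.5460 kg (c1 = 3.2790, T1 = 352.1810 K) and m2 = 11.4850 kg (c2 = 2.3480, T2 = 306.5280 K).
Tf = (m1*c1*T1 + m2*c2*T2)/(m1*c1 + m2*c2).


num = 12360.9993
den = 38.5941
Tf = 320.2820 K

320.2820 K


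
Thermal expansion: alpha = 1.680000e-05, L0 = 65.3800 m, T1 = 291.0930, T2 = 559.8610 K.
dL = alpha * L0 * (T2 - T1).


dT = 268.7680 K
dL = 1.680000e-05 * 65.3800 * 268.7680 = 0.295210 m
L_final = 65.675210 m

dL = 0.295210 m


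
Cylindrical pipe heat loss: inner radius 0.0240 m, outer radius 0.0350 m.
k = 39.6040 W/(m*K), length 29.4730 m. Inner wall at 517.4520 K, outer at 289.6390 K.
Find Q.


dT = 227.8130 K
ln(ro/ri) = 0.3773
Q = 2*pi*39.6040*29.4730*227.8130 / 0.3773 = 4428346.5746 W

4428346.5746 W


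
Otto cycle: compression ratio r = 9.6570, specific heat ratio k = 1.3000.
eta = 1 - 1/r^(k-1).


r^(k-1) = 1.9745
eta = 1 - 1/1.9745 = 0.4935 = 49.3537%

49.3537%


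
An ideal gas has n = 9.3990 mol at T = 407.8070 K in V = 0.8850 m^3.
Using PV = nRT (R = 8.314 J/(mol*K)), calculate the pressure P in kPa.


P = nRT/V = 9.3990 * 8.314 * 407.8070 / 0.8850
= 31867.3790 / 0.8850 = 36008.3379 Pa = 36.0083 kPa

36.0083 kPa


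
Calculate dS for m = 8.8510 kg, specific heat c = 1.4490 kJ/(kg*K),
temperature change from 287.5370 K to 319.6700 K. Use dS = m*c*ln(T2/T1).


T2/T1 = 1.1118
ln(T2/T1) = 0.1059
dS = 8.8510 * 1.4490 * 0.1059 = 1.3587 kJ/K

1.3587 kJ/K


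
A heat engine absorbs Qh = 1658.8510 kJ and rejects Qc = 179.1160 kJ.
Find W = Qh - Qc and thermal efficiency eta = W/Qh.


W = 1658.8510 - 179.1160 = 1479.7350 kJ
eta = 1479.7350 / 1658.8510 = 0.8920 = 89.2024%

W = 1479.7350 kJ, eta = 89.2024%


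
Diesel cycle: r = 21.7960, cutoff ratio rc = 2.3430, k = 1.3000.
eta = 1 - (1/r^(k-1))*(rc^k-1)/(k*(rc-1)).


r^(k-1) = 2.5207
rc^k = 3.0249
eta = 0.5399 = 53.9891%

53.9891%


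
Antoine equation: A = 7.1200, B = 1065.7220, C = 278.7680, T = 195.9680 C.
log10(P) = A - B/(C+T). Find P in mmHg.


C+T = 474.7360
B/(C+T) = 2.2449
log10(P) = 7.1200 - 2.2449 = 4.8751
P = 10^4.8751 = 75011.3635 mmHg

75011.3635 mmHg


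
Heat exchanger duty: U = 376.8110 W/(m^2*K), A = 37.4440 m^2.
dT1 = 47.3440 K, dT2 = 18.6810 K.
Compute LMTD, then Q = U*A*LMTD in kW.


LMTD = 30.8226 K
Q = 376.8110 * 37.4440 * 30.8226 = 434886.3053 W = 434.8863 kW

434.8863 kW


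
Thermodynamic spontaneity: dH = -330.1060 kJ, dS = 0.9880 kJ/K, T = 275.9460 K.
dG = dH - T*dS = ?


T*dS = 275.9460 * 0.9880 = 272.6346 kJ
dG = -330.1060 - 272.6346 = -602.7406 kJ (spontaneous)

dG = -602.7406 kJ, spontaneous


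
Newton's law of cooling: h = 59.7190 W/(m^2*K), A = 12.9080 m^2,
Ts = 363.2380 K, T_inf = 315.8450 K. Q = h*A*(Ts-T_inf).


dT = 47.3930 K
Q = 59.7190 * 12.9080 * 47.3930 = 36533.0292 W

36533.0292 W


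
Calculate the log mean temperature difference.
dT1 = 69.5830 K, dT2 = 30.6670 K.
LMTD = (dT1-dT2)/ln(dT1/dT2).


dT1/dT2 = 2.2690
ln(dT1/dT2) = 0.8193
LMTD = 38.9160 / 0.8193 = 47.4972 K

47.4972 K


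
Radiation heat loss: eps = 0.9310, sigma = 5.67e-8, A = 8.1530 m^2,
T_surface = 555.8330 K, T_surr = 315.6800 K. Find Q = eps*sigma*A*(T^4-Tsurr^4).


T^4 = 9.5450e+10
Tsurr^4 = 9.9309e+09
Q = 0.9310 * 5.67e-8 * 8.1530 * 8.5519e+10 = 36805.6829 W

36805.6829 W


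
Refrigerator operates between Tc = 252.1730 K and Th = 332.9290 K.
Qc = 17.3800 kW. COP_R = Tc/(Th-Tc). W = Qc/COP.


COP = 252.1730 / 80.7560 = 3.1227
W = 17.3800 / 3.1227 = 5.5658 kW

COP = 3.1227, W = 5.5658 kW


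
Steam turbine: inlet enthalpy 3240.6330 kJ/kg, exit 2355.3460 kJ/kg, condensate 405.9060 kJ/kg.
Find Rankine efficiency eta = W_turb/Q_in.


W = 885.2870 kJ/kg
Q_in = 2834.7270 kJ/kg
eta = 0.3123 = 31.2301%

eta = 31.2301%


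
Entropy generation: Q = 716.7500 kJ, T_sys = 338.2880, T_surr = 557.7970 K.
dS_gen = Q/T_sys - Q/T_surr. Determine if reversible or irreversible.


dS_sys = 716.7500/338.2880 = 2.1188 kJ/K
dS_surr = -716.7500/557.7970 = -1.2850 kJ/K
dS_gen = 2.1188 - 1.2850 = 0.8338 kJ/K (irreversible)

dS_gen = 0.8338 kJ/K, irreversible


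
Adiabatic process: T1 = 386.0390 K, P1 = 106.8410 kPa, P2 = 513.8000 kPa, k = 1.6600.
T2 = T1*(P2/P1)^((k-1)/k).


(k-1)/k = 0.3976
(P2/P1)^exp = 1.8671
T2 = 386.0390 * 1.8671 = 720.7923 K

720.7923 K


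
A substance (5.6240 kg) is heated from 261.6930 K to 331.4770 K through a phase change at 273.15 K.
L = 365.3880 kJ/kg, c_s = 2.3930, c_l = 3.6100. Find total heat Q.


Q1 (sensible, solid) = 5.6240 * 2.3930 * 11.4570 = 154.1910 kJ
Q2 (latent) = 5.6240 * 365.3880 = 2054.9421 kJ
Q3 (sensible, liquid) = 5.6240 * 3.6100 * 58.3270 = 1184.1921 kJ
Q_total = 3393.3252 kJ

3393.3252 kJ


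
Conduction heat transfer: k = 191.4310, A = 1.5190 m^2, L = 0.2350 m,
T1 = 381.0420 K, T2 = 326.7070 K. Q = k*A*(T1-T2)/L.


dT = 54.3350 K
Q = 191.4310 * 1.5190 * 54.3350 / 0.2350 = 67232.9010 W

67232.9010 W


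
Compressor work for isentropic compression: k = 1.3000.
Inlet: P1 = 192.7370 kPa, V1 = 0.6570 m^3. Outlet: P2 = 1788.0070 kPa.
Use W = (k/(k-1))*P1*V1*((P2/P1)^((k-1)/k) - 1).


(k-1)/k = 0.2308
(P2/P1)^exp = 1.6720
W = 4.3333 * 192.7370 * 0.6570 * (1.6720 - 1) = 368.7642 kJ

368.7642 kJ


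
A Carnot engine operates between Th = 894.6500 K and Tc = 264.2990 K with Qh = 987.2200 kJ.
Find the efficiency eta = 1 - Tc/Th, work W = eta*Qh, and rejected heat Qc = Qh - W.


eta = 1 - 264.2990/894.6500 = 0.7046
W = 0.7046 * 987.2200 = 695.5738 kJ
Qc = 987.2200 - 695.5738 = 291.6462 kJ

eta = 70.4578%, W = 695.5738 kJ, Qc = 291.6462 kJ


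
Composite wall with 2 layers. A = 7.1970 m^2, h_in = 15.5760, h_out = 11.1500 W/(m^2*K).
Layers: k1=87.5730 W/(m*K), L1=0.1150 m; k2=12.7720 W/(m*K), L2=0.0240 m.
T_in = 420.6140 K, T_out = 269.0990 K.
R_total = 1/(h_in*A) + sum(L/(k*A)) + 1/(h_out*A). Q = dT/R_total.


R_conv_in = 1/(15.5760*7.1970) = 0.0089
R_1 = 0.1150/(87.5730*7.1970) = 0.0002
R_2 = 0.0240/(12.7720*7.1970) = 0.0003
R_conv_out = 1/(11.1500*7.1970) = 0.0125
R_total = 0.0218 K/W
Q = 151.5150 / 0.0218 = 6942.0378 W

R_total = 0.0218 K/W, Q = 6942.0378 W


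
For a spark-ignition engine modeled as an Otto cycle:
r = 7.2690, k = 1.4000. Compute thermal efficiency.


r^(k-1) = 2.2110
eta = 1 - 1/2.2110 = 0.5477 = 54.7717%

54.7717%


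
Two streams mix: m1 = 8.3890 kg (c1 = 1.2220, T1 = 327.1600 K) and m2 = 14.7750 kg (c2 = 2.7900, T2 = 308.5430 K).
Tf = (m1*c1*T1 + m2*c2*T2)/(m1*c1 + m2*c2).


num = 16072.6710
den = 51.4736
Tf = 312.2507 K

312.2507 K


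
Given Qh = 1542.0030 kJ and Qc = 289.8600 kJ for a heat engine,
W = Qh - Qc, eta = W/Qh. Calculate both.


W = 1542.0030 - 289.8600 = 1252.1430 kJ
eta = 1252.1430 / 1542.0030 = 0.8120 = 81.2024%

W = 1252.1430 kJ, eta = 81.2024%


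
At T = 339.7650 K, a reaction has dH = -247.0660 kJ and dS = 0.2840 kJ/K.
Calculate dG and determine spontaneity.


T*dS = 339.7650 * 0.2840 = 96.4933 kJ
dG = -247.0660 - 96.4933 = -343.5593 kJ (spontaneous)

dG = -343.5593 kJ, spontaneous


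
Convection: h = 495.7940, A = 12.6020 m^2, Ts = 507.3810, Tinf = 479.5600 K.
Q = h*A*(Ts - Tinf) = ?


dT = 27.8210 K
Q = 495.7940 * 12.6020 * 27.8210 = 173825.4964 W

173825.4964 W


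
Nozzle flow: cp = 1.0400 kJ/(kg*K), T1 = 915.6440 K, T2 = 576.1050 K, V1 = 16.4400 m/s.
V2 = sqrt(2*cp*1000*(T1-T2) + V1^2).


dT = 339.5390 K
2*cp*1000*dT = 706241.1200
V1^2 = 270.2736
V2 = sqrt(706511.3936) = 840.5423 m/s

840.5423 m/s


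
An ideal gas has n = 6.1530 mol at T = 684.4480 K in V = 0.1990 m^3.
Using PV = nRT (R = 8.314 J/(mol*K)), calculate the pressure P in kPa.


P = nRT/V = 6.1530 * 8.314 * 684.4480 / 0.1990
= 35013.6506 / 0.1990 = 175947.9931 Pa = 175.9480 kPa

175.9480 kPa


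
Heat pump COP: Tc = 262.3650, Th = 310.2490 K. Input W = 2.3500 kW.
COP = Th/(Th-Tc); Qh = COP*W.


COP = 310.2490 / 47.8840 = 6.4792
Qh = 6.4792 * 2.3500 = 15.2261 kW

COP = 6.4792, Qh = 15.2261 kW


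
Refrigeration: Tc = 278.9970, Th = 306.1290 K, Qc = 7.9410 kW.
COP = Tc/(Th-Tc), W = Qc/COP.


COP = 278.9970 / 27.1320 = 10.2830
W = 7.9410 / 10.2830 = 0.7722 kW

COP = 10.2830, W = 0.7722 kW


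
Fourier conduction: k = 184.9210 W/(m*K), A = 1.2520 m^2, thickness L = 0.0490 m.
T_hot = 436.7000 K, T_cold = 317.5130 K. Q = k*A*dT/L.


dT = 119.1870 K
Q = 184.9210 * 1.2520 * 119.1870 / 0.0490 = 563149.0692 W

563149.0692 W


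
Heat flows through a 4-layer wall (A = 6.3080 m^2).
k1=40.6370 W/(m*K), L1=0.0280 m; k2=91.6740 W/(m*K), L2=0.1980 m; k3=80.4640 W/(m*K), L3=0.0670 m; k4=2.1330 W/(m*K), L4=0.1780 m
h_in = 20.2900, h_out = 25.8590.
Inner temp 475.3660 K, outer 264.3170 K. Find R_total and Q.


R_conv_in = 1/(20.2900*6.3080) = 0.0078
R_1 = 0.0280/(40.6370*6.3080) = 0.0001
R_2 = 0.1980/(91.6740*6.3080) = 0.0003
R_3 = 0.0670/(80.4640*6.3080) = 0.0001
R_4 = 0.1780/(2.1330*6.3080) = 0.0132
R_conv_out = 1/(25.8590*6.3080) = 0.0061
R_total = 0.0278 K/W
Q = 211.0490 / 0.0278 = 7603.5588 W

R_total = 0.0278 K/W, Q = 7603.5588 W


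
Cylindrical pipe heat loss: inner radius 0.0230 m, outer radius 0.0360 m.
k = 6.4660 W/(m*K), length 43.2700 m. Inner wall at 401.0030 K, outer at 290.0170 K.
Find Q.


dT = 110.9860 K
ln(ro/ri) = 0.4480
Q = 2*pi*6.4660*43.2700*110.9860 / 0.4480 = 435480.4708 W

435480.4708 W


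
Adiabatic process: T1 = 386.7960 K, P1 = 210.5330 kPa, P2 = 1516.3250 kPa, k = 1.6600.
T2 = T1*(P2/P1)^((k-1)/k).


(k-1)/k = 0.3976
(P2/P1)^exp = 2.1924
T2 = 386.7960 * 2.1924 = 848.0171 K

848.0171 K


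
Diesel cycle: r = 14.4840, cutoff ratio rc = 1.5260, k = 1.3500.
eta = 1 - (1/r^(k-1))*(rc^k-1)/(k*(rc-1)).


r^(k-1) = 2.5487
rc^k = 1.7693
eta = 0.5749 = 57.4932%

57.4932%


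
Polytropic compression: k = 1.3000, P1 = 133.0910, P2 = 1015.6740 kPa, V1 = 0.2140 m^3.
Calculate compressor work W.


(k-1)/k = 0.2308
(P2/P1)^exp = 1.5984
W = 4.3333 * 133.0910 * 0.2140 * (1.5984 - 1) = 73.8511 kJ

73.8511 kJ


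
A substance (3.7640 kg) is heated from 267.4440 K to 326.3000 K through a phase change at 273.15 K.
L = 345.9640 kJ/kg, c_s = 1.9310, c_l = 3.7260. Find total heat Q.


Q1 (sensible, solid) = 3.7640 * 1.9310 * 5.7060 = 41.4728 kJ
Q2 (latent) = 3.7640 * 345.9640 = 1302.2085 kJ
Q3 (sensible, liquid) = 3.7640 * 3.7260 * 53.1500 = 745.4109 kJ
Q_total = 2089.0922 kJ

2089.0922 kJ


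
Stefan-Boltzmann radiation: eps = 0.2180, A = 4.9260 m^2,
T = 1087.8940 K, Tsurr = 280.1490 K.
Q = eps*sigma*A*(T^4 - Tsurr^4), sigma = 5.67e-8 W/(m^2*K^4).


T^4 = 1.4007e+12
Tsurr^4 = 6.1597e+09
Q = 0.2180 * 5.67e-8 * 4.9260 * 1.3945e+12 = 84911.4479 W

84911.4479 W


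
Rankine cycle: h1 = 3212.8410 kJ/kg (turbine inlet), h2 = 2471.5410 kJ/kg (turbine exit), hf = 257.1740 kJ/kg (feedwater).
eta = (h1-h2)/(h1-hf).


W = 741.3000 kJ/kg
Q_in = 2955.6670 kJ/kg
eta = 0.2508 = 25.0806%

eta = 25.0806%


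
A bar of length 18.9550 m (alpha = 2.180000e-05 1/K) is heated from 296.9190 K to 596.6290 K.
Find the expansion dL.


dT = 299.7100 K
dL = 2.180000e-05 * 18.9550 * 299.7100 = 0.123846 m
L_final = 19.078846 m

dL = 0.123846 m


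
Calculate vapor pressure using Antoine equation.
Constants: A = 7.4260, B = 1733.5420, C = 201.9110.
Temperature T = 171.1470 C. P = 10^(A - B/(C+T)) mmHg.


C+T = 373.0580
B/(C+T) = 4.6468
log10(P) = 7.4260 - 4.6468 = 2.7792
P = 10^2.7792 = 601.3909 mmHg

601.3909 mmHg


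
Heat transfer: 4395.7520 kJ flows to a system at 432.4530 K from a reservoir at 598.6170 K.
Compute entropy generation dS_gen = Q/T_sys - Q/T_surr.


dS_sys = 4395.7520/432.4530 = 10.1647 kJ/K
dS_surr = -4395.7520/598.6170 = -7.3432 kJ/K
dS_gen = 10.1647 - 7.3432 = 2.8215 kJ/K (irreversible)

dS_gen = 2.8215 kJ/K, irreversible


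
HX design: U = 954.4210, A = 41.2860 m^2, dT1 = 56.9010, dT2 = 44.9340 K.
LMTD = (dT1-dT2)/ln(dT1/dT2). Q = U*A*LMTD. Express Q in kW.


LMTD = 50.6822 K
Q = 954.4210 * 41.2860 * 50.6822 = 1997094.7898 W = 1997.0948 kW

1997.0948 kW


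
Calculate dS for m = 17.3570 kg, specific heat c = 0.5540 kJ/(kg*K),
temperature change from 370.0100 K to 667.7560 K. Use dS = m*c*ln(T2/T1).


T2/T1 = 1.8047
ln(T2/T1) = 0.5904
dS = 17.3570 * 0.5540 * 0.5904 = 5.6771 kJ/K

5.6771 kJ/K


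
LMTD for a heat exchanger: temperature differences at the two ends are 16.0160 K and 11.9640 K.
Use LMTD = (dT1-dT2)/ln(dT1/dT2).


dT1/dT2 = 1.3387
ln(dT1/dT2) = 0.2917
LMTD = 4.0520 / 0.2917 = 13.8916 K

13.8916 K


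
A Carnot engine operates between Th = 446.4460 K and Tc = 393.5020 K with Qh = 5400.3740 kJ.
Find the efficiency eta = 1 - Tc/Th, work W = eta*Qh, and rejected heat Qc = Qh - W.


eta = 1 - 393.5020/446.4460 = 0.1186
W = 0.1186 * 5400.3740 = 640.4300 kJ
Qc = 5400.3740 - 640.4300 = 4759.9440 kJ

eta = 11.8590%, W = 640.4300 kJ, Qc = 4759.9440 kJ
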